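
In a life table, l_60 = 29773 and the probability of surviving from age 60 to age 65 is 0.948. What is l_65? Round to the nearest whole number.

28225

l_65 = l_60 × p = 29773 × 0.948 = 28225.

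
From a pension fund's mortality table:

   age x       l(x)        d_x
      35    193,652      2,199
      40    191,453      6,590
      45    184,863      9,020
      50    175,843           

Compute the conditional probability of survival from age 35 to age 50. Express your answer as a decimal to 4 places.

The conditional survival probability is l(50)/l(35) = 175,843/193,652 = 0.908036.

0.9080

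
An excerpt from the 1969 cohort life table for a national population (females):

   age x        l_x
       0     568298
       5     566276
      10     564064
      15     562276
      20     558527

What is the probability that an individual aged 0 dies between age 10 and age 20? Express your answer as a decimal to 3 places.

0.010

We want 10|10q0 = (l_10 − l_20)/l_0.
This is the probability of reaching 10 but not 20, conditional on being alive at 0: (l_10 − l_20) / l_0.
= (564064 − 558527) / 568298 = 5537 / 568298 = 0.009743.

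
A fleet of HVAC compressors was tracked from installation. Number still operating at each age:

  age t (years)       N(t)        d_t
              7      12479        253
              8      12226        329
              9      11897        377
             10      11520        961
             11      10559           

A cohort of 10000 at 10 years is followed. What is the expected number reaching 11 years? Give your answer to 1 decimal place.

The relevant probability is 10559/11520 = 0.916580.
Expected number = 10000 × 0.916580 = 9165.8.

9165.8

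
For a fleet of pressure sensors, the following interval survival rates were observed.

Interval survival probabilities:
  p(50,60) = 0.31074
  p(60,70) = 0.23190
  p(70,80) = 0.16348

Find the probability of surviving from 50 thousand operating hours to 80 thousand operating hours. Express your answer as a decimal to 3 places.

The overall survival probability is 0.31074 × 0.23190 × 0.16348.
= 0.011780.

0.012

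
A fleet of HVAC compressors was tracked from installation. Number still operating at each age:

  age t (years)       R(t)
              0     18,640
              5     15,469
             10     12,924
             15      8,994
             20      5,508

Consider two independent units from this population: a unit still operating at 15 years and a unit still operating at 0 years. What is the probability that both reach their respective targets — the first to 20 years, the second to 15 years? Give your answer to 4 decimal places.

0.2955

p₁ = R(20)/R(15) = 5,508/8,994 = 0.612408; p₂ = R(15)/R(0) = 8,994/18,640 = 0.482511.
P(both) = p₁ × p₂ = 0.612408 × 0.482511 = 0.295494.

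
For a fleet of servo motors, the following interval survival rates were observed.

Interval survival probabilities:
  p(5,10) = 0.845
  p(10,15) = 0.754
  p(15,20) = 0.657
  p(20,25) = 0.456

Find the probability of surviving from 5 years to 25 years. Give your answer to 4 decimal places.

P(survive 5→25) = 0.845 × 0.754 × 0.657 × 0.456.
= 0.190879.

0.1909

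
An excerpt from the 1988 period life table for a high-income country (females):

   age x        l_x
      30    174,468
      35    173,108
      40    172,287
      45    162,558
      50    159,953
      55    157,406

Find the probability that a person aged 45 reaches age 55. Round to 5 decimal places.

The conditional survival probability is l_55/l_45 = 157,406/162,558 = 0.968307.

0.96831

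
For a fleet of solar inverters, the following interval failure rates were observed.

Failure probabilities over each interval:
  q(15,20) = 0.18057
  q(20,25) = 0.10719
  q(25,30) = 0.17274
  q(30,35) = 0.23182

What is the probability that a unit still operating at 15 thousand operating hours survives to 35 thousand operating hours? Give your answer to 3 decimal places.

0.465

Chaining the interval survival probabilities: (1 − 0.18057) × (1 − 0.10719) × (1 − 0.17274) × (1 − 0.23182).
= 0.81943 × 0.89281 × 0.82726 × 0.76818 = 0.464918.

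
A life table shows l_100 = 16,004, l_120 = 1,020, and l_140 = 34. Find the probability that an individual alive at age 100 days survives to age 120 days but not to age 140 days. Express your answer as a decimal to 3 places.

0.062

This is the probability of reaching 120 but not 140, conditional on being alive at 100: (l_120 − l_140) / l_100.
= (1,020 − 34) / 16,004 = 986 / 16,004 = 0.061610.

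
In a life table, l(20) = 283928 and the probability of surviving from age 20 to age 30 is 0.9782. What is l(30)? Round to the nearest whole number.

277738

l(30) = l(20) × p = 283928 × 0.9782 = 277738.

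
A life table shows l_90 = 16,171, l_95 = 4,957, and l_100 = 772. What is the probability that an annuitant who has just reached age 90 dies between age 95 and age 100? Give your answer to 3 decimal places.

We want 5|5q90 = (l_95 − l_100)/l_90.
This is the probability of reaching 95 but not 100, conditional on being alive at 90: (l_95 − l_100) / l_90.
= (4,957 − 772) / 16,171 = 4,185 / 16,171 = 0.258797.

0.259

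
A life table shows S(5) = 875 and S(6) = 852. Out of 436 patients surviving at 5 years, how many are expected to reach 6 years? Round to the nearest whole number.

The relevant probability is 852/875 = 0.973714.
Expected number = 436 × 0.973714 = 425.

425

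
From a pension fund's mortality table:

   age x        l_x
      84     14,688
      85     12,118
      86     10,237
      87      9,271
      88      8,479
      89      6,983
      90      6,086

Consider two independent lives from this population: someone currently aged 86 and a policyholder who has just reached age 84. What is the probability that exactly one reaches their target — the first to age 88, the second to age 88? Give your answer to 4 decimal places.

p₁ = l_88/l_86 = 8,479/10,237 = 0.828270; p₂ = l_88/l_84 = 8,479/14,688 = 0.577274.
P(exactly one) = p₁(1−p₂) + (1−p₁)p₂ = 0.350131 + 0.099135 = 0.449267.

0.4493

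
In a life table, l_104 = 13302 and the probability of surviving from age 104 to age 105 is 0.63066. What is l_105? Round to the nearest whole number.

l_105 = l_104 × p = 13302 × 0.63066 = 8389.

8389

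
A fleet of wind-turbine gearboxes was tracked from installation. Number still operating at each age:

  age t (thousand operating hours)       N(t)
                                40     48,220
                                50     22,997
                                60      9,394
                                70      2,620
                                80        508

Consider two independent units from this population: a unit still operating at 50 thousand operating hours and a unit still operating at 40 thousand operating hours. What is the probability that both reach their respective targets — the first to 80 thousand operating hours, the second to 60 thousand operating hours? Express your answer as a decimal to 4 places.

0.0043

p₁ = N(80)/N(50) = 508/22,997 = 0.022090; p₂ = N(60)/N(40) = 9,394/48,220 = 0.194815.
P(both) = p₁ × p₂ = 0.022090 × 0.194815 = 0.004303.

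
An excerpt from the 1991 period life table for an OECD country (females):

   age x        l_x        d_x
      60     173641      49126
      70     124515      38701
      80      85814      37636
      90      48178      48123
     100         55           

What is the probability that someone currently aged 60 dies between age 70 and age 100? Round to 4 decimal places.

0.7168

This is the probability of reaching 70 but not 100, conditional on being alive at 60: (l_70 − l_100) / l_60.
= (124515 − 55) / 173641 = 124460 / 173641 = 0.716766.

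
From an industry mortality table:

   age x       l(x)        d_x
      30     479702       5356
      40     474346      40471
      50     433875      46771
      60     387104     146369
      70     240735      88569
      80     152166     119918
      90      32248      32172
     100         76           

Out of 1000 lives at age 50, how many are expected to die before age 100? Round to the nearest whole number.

1000

The relevant probability is 1 − 76/433875 = 0.999825.
Expected number = 1000 × 0.999825 = 1000.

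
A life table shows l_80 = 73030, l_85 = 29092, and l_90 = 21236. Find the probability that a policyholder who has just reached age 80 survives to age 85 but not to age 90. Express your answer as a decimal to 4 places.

0.1076

We want 5|5q80 = (l_85 − l_90)/l_80.
This is the probability of reaching 85 but not 90, conditional on being alive at 80: (l_85 − l_90) / l_80.
= (29092 − 21236) / 73030 = 7856 / 73030 = 0.107572.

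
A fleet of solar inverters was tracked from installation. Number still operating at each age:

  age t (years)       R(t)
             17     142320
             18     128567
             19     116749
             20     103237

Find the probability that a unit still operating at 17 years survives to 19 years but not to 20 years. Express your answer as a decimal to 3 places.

This is the probability of reaching 19 but not 20, conditional on being operational at 17: (R(19) − R(20)) / R(17).
= (116749 − 103237) / 142320 = 13512 / 142320 = 0.094941.

0.095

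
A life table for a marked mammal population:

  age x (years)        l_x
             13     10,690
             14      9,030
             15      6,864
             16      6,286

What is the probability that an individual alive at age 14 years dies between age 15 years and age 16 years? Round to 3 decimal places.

0.064

This is the probability of reaching 15 but not 16, conditional on being alive at 14: (l_15 − l_16) / l_14.
= (6,864 − 6,286) / 9,030 = 578 / 9,030 = 0.064009.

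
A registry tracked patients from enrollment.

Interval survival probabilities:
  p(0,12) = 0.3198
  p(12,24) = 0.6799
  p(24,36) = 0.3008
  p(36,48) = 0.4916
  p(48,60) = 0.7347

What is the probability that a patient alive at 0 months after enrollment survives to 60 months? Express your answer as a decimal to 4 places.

The overall survival probability is 0.3198 × 0.6799 × 0.3008 × 0.4916 × 0.7347.
= 0.023622.

0.0236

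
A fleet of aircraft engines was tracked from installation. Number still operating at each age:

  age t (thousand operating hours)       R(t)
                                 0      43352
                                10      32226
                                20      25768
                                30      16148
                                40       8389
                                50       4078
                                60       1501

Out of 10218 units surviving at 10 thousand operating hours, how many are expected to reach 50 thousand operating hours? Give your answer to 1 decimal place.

The relevant probability is 4078/32226 = 0.126544.
Expected number = 10218 × 0.126544 = 1293.0.

1293.0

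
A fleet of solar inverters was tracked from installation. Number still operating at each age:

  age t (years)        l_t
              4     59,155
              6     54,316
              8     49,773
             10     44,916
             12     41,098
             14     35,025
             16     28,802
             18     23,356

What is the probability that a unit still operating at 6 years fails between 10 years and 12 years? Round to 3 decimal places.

0.070

This is the probability of reaching 10 but not 12, conditional on being operational at 6: (l_10 − l_12) / l_6.
= (44,916 − 41,098) / 54,316 = 3,818 / 54,316 = 0.070292.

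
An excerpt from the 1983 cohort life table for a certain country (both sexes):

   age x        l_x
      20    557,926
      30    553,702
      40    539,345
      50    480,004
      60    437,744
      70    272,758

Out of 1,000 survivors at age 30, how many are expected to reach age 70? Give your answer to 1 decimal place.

492.6

The relevant probability is 272,758/553,702 = 0.492608.
Expected number = 1,000 × 0.492608 = 492.6.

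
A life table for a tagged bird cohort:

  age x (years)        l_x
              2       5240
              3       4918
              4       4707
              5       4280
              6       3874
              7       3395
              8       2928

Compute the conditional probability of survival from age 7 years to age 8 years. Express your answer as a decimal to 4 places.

The conditional survival probability is l_8/l_7 = 2928/3395 = 0.862445.

0.8624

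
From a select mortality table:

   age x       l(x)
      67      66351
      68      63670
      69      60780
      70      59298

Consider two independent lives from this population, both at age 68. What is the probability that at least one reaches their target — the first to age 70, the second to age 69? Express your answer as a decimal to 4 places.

p₁ = l(70)/l(68) = 59298/63670 = 0.931333; p₂ = l(69)/l(68) = 60780/63670 = 0.954610.
P(at least one) = 1 − (1−p₁)(1−p₂) = 1 − 0.068667 × 0.045390 = 0.996883.

0.9969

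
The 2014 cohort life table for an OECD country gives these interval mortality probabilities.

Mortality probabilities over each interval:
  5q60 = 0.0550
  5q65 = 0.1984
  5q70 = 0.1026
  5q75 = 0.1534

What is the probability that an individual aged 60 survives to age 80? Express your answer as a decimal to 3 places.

20p60 = (1 − 0.0550) × (1 − 0.1984) × (1 − 0.1026) × (1 − 0.1534).
= 0.9450 × 0.8016 × 0.8974 × 0.8466 = 0.575511.

0.576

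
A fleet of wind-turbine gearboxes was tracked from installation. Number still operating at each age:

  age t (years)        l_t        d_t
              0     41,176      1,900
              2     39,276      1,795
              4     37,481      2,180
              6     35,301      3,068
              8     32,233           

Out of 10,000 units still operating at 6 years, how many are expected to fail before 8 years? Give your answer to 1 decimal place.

869.1

The relevant probability is 1 − 32,233/35,301 = 0.086910.
Expected number = 10,000 × 0.086910 = 869.1.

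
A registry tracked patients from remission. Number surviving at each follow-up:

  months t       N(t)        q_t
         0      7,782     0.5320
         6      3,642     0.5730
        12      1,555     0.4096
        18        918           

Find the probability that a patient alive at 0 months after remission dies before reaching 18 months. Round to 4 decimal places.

P(die before 18 | alive at 0) = 1 − N(18)/N(0) = 1 − 918/7,782 = (6,864)/7,782 = 0.882035.

0.8820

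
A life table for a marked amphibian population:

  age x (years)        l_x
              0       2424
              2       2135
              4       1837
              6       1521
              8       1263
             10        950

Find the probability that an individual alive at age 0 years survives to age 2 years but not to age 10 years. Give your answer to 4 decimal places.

0.4889

This is the probability of reaching 2 but not 10, conditional on being alive at 0: (l_2 − l_10) / l_0.
= (2135 − 950) / 2424 = 1185 / 2424 = 0.488861.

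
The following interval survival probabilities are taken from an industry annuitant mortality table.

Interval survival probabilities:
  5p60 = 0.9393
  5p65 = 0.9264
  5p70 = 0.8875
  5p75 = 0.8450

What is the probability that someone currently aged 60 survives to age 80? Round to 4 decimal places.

Survival from 60 to 80 is the product of surviving each interval: 0.9393 × 0.9264 × 0.8875 × 0.8450.
= 0.652571.

0.6526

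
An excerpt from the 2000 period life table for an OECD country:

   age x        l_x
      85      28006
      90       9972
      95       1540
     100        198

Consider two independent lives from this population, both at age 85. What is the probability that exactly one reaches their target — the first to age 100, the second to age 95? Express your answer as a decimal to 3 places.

0.061

p₁ = l_100/l_85 = 198/28006 = 0.007070; p₂ = l_95/l_85 = 1540/28006 = 0.054988.
P(exactly one) = p₁(1−p₂) + (1−p₁)p₂ = 0.006681 + 0.054599 = 0.061280.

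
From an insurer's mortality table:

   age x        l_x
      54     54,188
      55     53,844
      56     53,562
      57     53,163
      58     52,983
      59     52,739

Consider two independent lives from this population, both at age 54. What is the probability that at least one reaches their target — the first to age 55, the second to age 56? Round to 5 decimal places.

0.99993

p₁ = l_55/l_54 = 53,844/54,188 = 0.993652; p₂ = l_56/l_54 = 53,562/54,188 = 0.988448.
P(at least one) = 1 − (1−p₁)(1−p₂) = 1 − 0.006348 × 0.011552 = 0.999927.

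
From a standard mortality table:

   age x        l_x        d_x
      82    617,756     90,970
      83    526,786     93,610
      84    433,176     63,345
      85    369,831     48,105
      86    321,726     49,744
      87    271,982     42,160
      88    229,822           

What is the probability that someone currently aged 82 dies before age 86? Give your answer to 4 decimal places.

0.4792

P(die before 86 | alive at 82) = 1 − l_86/l_82 = 1 − 321,726/617,756 = (296,030)/617,756 = 0.479202.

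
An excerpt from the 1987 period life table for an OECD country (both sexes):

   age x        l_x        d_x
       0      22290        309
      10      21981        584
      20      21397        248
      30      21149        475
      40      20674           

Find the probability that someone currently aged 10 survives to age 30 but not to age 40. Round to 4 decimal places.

We want 20|10q10 = (l_30 − l_40)/l_10.
This is the probability of reaching 30 but not 40, conditional on being alive at 10: (l_30 − l_40) / l_10.
= (21149 − 20674) / 21981 = 475 / 21981 = 0.021610.

0.0216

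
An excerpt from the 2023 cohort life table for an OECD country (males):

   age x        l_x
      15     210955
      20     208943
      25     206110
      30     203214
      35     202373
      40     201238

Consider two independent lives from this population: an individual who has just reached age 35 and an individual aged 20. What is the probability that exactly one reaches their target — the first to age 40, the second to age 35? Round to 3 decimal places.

0.037

p₁ = l_40/l_35 = 201238/202373 = 0.994392; p₂ = l_35/l_20 = 202373/208943 = 0.968556.
P(exactly one) = p₁(1−p₂) + (1−p₁)p₂ = 0.031268 + 0.005432 = 0.036699.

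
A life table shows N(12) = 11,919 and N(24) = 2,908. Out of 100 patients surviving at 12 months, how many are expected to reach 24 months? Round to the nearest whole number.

24

The relevant probability is 2,908/11,919 = 0.243980.
Expected number = 100 × 0.243980 = 24.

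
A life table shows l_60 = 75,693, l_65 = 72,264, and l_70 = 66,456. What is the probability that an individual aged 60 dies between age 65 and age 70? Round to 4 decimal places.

This is the probability of reaching 65 but not 70, conditional on being alive at 60: (l_65 − l_70) / l_60.
= (72,264 − 66,456) / 75,693 = 5,808 / 75,693 = 0.076731.

0.0767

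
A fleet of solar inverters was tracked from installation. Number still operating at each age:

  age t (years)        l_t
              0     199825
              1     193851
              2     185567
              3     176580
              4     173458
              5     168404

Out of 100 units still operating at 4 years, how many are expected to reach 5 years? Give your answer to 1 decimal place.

The relevant probability is 168404/173458 = 0.970863.
Expected number = 100 × 0.970863 = 97.1.

97.1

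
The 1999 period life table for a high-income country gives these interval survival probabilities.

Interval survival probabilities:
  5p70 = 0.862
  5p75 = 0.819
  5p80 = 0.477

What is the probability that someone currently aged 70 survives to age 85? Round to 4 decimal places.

0.3368

15p70 = 0.862 × 0.819 × 0.477.
= 0.336752.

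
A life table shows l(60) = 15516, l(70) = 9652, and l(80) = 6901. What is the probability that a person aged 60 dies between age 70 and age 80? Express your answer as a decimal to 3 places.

0.177

This is the probability of reaching 70 but not 80, conditional on being alive at 60: (l(70) − l(80)) / l(60).
= (9652 − 6901) / 15516 = 2751 / 15516 = 0.177301.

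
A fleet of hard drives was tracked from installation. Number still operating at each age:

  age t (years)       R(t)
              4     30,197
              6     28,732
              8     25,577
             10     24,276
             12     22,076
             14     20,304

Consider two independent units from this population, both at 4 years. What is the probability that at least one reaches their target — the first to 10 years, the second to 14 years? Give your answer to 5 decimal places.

0.93576

p₁ = R(10)/R(4) = 24,276/30,197 = 0.803921; p₂ = R(14)/R(4) = 20,304/30,197 = 0.672385.
P(at least one) = 1 − (1−p₁)(1−p₂) = 1 − 0.196079 × 0.327615 = 0.935762.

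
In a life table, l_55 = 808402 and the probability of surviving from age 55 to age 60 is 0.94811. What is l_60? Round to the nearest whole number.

l_60 = l_55 × p = 808402 × 0.94811 = 766454.

766454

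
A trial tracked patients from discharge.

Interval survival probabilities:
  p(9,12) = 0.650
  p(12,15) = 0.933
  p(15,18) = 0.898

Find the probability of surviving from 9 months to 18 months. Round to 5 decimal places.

0.54459

P(survive 9→18) = 0.650 × 0.933 × 0.898.
= 0.544592.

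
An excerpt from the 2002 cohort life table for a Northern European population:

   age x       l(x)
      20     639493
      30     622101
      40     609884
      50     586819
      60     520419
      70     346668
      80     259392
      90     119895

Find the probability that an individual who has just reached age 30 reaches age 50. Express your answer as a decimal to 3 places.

The conditional survival probability is l(50)/l(30) = 586819/622101 = 0.943286.

0.943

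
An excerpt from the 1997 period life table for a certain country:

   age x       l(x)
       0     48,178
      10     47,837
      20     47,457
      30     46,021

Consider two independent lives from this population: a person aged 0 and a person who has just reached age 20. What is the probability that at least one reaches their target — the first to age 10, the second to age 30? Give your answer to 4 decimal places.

p₁ = l(10)/l(0) = 47,837/48,178 = 0.992922; p₂ = l(30)/l(20) = 46,021/47,457 = 0.969741.
P(at least one) = 1 − (1−p₁)(1−p₂) = 1 − 0.007078 × 0.030259 = 0.999786.

0.9998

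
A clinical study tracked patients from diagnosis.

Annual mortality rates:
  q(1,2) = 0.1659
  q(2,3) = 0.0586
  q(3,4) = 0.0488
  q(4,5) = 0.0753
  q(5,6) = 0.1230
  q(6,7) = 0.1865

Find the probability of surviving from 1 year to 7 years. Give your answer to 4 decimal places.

0.4927

Survival from 1 to 7 is the product of surviving each interval: (1 − 0.1659) × (1 − 0.0586) × (1 − 0.0488) × (1 − 0.0753) × (1 − 0.1230) × (1 − 0.1865).
= 0.8341 × 0.9414 × 0.9512 × 0.9247 × 0.8770 × 0.8135 = 0.492745.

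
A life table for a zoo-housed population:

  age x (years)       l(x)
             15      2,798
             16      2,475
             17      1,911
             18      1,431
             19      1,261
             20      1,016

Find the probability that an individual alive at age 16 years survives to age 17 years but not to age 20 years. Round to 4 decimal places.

This is the probability of reaching 17 but not 20, conditional on being alive at 16: (l(17) − l(20)) / l(16).
= (1,911 − 1,016) / 2,475 = 895 / 2,475 = 0.361616.

0.3616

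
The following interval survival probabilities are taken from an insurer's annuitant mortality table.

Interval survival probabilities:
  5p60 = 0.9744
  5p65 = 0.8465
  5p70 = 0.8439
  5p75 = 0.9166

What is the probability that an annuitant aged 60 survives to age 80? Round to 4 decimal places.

20p60 = 0.9744 × 0.8465 × 0.8439 × 0.9166.
= 0.638021.

0.6380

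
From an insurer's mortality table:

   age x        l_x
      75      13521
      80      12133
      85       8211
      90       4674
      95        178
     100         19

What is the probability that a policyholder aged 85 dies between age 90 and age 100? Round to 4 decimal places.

0.5669

We want 5|10q85 = (l_90 − l_100)/l_85.
This is the probability of reaching 90 but not 100, conditional on being alive at 85: (l_90 − l_100) / l_85.
= (4674 − 19) / 8211 = 4655 / 8211 = 0.566922.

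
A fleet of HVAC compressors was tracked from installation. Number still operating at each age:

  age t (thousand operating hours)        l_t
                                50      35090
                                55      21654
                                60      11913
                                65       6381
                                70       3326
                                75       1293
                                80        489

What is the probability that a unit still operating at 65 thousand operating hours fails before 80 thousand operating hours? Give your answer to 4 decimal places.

P(fail before 80 | operational at 65) = 1 − l_80/l_65 = 1 − 489/6381 = (5892)/6381 = 0.923366.

0.9234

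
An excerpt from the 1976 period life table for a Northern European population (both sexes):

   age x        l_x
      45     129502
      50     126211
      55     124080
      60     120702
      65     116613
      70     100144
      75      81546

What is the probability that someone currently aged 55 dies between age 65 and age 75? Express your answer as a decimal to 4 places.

0.2826

This is the probability of reaching 65 but not 75, conditional on being alive at 55: (l_65 − l_75) / l_55.
= (116613 − 81546) / 124080 = 35067 / 124080 = 0.282616.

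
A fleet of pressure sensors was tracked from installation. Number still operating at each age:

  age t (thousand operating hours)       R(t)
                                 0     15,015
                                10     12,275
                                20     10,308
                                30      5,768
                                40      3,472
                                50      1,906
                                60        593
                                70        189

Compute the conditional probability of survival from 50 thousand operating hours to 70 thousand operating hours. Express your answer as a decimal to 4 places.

The conditional survival probability is R(70)/R(50) = 189/1,906 = 0.099161.

0.0992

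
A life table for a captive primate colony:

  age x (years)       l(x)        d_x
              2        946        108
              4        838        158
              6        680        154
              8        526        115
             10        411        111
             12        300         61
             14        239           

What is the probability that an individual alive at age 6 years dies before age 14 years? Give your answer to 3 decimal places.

P(die before 14 | alive at 6) = 1 − l(14)/l(6) = 1 − 239/680 = (441)/680 = 0.648529.

0.649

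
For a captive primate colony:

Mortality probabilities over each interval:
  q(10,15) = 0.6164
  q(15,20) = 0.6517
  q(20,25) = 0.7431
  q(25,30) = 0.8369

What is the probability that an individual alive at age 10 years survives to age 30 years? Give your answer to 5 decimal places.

0.00560

The overall survival probability is (1 − 0.6164) × (1 − 0.6517) × (1 − 0.7431) × (1 − 0.8369).
= 0.3836 × 0.3483 × 0.2569 × 0.1631 = 0.005598.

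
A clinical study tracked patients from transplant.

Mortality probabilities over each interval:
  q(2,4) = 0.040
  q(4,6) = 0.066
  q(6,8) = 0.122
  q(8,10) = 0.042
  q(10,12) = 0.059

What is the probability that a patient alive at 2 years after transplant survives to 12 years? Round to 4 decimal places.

0.7097

Survival from 2 to 12 is the product of surviving each interval: (1 − 0.040) × (1 − 0.066) × (1 − 0.122) × (1 − 0.042) × (1 − 0.059).
= 0.960 × 0.934 × 0.878 × 0.958 × 0.941 = 0.709688.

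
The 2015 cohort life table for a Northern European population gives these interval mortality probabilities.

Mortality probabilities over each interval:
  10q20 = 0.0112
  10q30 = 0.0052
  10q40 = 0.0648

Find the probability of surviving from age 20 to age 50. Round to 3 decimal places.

30p20 = (1 − 0.0112) × (1 − 0.0052) × (1 − 0.0648).
= 0.9888 × 0.9948 × 0.9352 = 0.919917.

0.920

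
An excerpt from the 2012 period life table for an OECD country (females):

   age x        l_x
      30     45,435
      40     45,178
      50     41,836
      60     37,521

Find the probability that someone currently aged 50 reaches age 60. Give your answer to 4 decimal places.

We want 10p50 = l_60/l_50.
The conditional survival probability is l_60/l_50 = 37,521/41,836 = 0.896859.

0.8969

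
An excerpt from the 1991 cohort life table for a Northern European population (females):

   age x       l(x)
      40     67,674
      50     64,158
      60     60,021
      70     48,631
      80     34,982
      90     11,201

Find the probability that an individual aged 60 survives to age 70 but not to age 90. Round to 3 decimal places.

This is the probability of reaching 70 but not 90, conditional on being alive at 60: (l(70) − l(90)) / l(60).
= (48,631 − 11,201) / 60,021 = 37,430 / 60,021 = 0.623615.

0.624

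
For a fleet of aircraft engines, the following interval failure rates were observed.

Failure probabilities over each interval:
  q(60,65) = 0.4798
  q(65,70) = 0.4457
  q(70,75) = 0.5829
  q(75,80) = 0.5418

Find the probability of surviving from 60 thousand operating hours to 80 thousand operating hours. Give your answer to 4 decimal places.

Survival from 60 to 80 is the product of surviving each interval: (1 − 0.4798) × (1 − 0.4457) × (1 − 0.5829) × (1 − 0.5418).
= 0.5202 × 0.5543 × 0.4171 × 0.4582 = 0.055107.

0.0551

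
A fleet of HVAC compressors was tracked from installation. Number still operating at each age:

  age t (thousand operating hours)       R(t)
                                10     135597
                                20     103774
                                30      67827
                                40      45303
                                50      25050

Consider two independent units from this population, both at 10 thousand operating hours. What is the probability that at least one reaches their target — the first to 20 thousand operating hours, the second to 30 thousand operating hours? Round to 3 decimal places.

p₁ = R(20)/R(10) = 103774/135597 = 0.765312; p₂ = R(30)/R(10) = 67827/135597 = 0.500210.
P(at least one) = 1 − (1−p₁)(1−p₂) = 1 − 0.234688 × 0.499790 = 0.882705.

0.883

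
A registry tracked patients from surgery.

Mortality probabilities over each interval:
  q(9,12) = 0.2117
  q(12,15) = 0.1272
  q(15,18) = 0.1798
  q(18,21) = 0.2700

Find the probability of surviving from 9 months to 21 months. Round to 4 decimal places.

0.4120

Chaining the interval survival probabilities: (1 − 0.2117) × (1 − 0.1272) × (1 − 0.1798) × (1 − 0.2700).
= 0.7883 × 0.8728 × 0.8202 × 0.7300 = 0.411954.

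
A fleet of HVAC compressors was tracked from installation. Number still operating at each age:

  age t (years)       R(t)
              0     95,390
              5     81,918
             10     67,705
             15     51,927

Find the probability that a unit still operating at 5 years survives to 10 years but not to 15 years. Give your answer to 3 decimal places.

0.193

This is the probability of reaching 10 but not 15, conditional on being operational at 5: (R(10) − R(15)) / R(5).
= (67,705 − 51,927) / 81,918 = 15,778 / 81,918 = 0.192607.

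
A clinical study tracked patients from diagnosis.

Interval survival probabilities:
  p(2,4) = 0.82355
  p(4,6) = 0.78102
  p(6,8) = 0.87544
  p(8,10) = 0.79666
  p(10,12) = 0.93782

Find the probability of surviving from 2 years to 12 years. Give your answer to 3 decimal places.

Survival from 2 to 12 is the product of surviving each interval: 0.82355 × 0.78102 × 0.87544 × 0.79666 × 0.93782.
= 0.420699.

0.421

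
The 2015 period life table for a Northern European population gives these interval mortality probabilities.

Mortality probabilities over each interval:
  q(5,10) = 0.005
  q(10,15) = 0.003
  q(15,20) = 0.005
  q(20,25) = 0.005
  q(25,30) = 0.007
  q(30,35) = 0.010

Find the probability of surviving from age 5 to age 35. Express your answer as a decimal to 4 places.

0.9655

P(survive 5→35) = (1 − 0.005) × (1 − 0.003) × (1 − 0.005) × (1 − 0.005) × (1 − 0.007) × (1 − 0.010).
= 0.995 × 0.997 × 0.995 × 0.995 × 0.993 × 0.990 = 0.965492.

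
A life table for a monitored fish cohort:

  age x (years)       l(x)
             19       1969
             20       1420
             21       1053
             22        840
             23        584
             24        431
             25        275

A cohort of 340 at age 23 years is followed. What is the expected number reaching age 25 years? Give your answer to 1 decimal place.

160.1

The relevant probability is 275/584 = 0.470890.
Expected number = 340 × 0.470890 = 160.1.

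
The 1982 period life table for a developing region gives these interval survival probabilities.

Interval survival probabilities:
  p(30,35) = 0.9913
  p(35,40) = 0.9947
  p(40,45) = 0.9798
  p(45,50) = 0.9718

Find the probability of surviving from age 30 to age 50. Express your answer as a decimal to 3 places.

0.939

P(survive 30→50) = 0.9913 × 0.9947 × 0.9798 × 0.9718.
= 0.938883.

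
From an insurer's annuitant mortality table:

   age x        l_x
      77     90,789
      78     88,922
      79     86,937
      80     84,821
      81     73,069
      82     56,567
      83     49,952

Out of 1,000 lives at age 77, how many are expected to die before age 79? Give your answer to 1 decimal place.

42.4

The relevant probability is 1 − 86,937/90,789 = 0.042428.
Expected number = 1,000 × 0.042428 = 42.4.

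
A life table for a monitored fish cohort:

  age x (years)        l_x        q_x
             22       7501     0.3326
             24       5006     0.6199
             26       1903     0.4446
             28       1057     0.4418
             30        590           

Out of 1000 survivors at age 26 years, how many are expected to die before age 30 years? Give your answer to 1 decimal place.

690.0

The relevant probability is 1 − 590/1903 = 0.689963.
Expected number = 1000 × 0.689963 = 690.0.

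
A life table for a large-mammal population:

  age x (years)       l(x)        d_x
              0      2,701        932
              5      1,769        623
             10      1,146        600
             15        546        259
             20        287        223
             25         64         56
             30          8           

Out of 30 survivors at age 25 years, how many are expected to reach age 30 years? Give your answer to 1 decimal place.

3.8

The relevant probability is 8/64 = 0.125000.
Expected number = 30 × 0.125000 = 3.8.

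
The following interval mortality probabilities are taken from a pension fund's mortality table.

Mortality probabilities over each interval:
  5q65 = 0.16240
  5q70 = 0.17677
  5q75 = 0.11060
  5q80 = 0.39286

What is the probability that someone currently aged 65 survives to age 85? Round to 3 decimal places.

Chaining the interval survival probabilities: (1 − 0.16240) × (1 − 0.17677) × (1 − 0.11060) × (1 − 0.39286).
= 0.83760 × 0.82323 × 0.88940 × 0.60714 = 0.372344.

0.372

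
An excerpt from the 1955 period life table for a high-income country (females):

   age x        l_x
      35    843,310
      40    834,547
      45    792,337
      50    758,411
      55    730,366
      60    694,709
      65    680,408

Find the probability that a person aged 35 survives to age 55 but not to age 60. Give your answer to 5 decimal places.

We want 20|5q35 = (l_55 − l_60)/l_35.
This is the probability of reaching 55 but not 60, conditional on being alive at 35: (l_55 − l_60) / l_35.
= (730,366 − 694,709) / 843,310 = 35,657 / 843,310 = 0.042282.

0.04228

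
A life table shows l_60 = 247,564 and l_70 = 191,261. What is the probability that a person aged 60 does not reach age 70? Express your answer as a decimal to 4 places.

P(die before 70 | alive at 60) = 1 − l_70/l_60 = 1 − 191,261/247,564 = (56,303)/247,564 = 0.227428.

0.2274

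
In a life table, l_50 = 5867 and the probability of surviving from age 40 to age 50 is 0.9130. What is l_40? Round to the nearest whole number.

l_40 = l_50 / p = 5867 / 0.9130 = 6426.

6426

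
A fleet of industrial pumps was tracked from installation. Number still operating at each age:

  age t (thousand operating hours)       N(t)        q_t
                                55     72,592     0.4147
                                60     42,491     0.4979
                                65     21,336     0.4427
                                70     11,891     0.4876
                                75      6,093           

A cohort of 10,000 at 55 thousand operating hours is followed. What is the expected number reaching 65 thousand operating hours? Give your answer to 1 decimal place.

2939.2

The relevant probability is 21,336/72,592 = 0.293917.
Expected number = 10,000 × 0.293917 = 2939.2.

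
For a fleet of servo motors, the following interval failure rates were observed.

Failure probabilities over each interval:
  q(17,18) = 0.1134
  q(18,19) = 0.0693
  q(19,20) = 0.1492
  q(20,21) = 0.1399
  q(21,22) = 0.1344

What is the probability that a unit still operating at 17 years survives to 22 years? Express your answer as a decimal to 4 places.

The overall survival probability is (1 − 0.1134) × (1 − 0.0693) × (1 − 0.1492) × (1 − 0.1399) × (1 − 0.1344).
= 0.8866 × 0.9307 × 0.8508 × 0.8601 × 0.8656 = 0.522674.

0.5227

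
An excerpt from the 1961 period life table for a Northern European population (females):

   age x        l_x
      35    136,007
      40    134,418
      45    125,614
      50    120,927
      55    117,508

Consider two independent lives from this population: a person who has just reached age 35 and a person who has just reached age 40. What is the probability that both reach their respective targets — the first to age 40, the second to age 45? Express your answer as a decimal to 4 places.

p₁ = l_40/l_35 = 134,418/136,007 = 0.988317; p₂ = l_45/l_40 = 125,614/134,418 = 0.934503.
P(both) = p₁ × p₂ = 0.988317 × 0.934503 = 0.923585.

0.9236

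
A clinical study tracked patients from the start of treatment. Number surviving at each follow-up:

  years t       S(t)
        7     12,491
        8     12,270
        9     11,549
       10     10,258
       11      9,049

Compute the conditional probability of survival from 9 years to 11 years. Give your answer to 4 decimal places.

0.7835

The conditional survival probability is S(11)/S(9) = 9,049/11,549 = 0.783531.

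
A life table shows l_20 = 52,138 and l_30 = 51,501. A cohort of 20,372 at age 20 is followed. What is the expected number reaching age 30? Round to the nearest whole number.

The relevant probability is 51,501/52,138 = 0.987782.
Expected number = 20,372 × 0.987782 = 20123.

20123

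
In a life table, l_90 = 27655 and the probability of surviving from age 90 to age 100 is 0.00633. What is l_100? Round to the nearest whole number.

l_100 = l_90 × p = 27655 × 0.00633 = 175.

175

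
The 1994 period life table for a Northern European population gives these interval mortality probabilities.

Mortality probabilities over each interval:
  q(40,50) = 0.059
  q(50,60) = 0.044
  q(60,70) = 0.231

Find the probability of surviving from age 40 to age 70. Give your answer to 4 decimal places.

The overall survival probability is (1 − 0.059) × (1 − 0.044) × (1 − 0.231).
= 0.941 × 0.956 × 0.769 = 0.691789.

0.6918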